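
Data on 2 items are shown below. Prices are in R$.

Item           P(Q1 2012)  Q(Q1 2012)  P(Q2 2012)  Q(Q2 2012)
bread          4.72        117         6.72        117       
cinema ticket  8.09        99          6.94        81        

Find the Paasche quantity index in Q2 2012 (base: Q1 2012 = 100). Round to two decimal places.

Paasche quantity index uses current-period prices as weights.
ΣP(Q2 2012)·Q(Q2 2012) = 6.72×117 + 6.94×81 = 786.24 + 562.14 = 1348.38
ΣP(Q2 2012)·Q(Q1 2012) = 6.72×117 + 6.94×99 = 786.24 + 687.06 = 1473.3
Index = 1348.38 / 1473.3 × 100 = 91.5211

91.52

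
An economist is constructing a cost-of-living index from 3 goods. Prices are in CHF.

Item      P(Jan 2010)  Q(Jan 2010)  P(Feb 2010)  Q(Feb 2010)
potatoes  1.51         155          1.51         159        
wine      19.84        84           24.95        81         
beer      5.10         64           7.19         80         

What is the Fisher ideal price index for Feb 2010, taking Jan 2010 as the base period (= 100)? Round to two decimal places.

Laspeyres component (base-period weights):
ΣP(Feb 2010)Q(Jan 2010) = 1.51×155 + 24.95×84 + 7.19×64 = 234.05 + 2095.8 + 460.16 = 2790.01
ΣP(Jan 2010)Q(Jan 2010) = 1.51×155 + 19.84×84 + 5.10×64 = 234.05 + 1666.56 + 326.4 = 2227.01
L = 2790.01 / 2227.01 × 100 = 125.2805
Paasche component (current-period weights):
ΣP(Feb 2010)Q(Feb 2010) = 1.51×159 + 24.95×81 + 7.19×80 = 240.09 + 2020.95 + 575.2 = 2836.24
ΣP(Jan 2010)Q(Feb 2010) = 1.51×159 + 19.84×81 + 5.10×80 = 240.09 + 1607.04 + 408 = 2255.13
P = 2836.24 / 2255.13 × 100 = 125.7684
Fisher = √(L × P) = √(125.2805 × 125.7684) = 125.5242

125.52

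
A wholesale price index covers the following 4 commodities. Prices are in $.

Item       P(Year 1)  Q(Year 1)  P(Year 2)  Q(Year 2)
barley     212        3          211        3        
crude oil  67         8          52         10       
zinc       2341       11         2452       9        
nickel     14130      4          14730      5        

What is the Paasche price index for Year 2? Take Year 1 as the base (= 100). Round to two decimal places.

Paasche price index uses current-period quantities as weights.
ΣP(Year 2)·Q(Year 2) = 211×3 + 52×10 + 2452×9 + 14730×5 = 633 + 520 + 22068 + 73650 = 96871
ΣP(Year 1)·Q(Year 2) = 212×3 + 67×10 + 2341×9 + 14130×5 = 636 + 670 + 21069 + 70650 = 93025
Index = 96871 / 93025 × 100 = 104.1344

104.13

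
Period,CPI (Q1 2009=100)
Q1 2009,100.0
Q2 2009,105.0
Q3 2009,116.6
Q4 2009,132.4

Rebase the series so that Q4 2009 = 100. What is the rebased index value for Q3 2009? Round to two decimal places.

Rebased(Q3 2009) = 116.6 / 132.4 × 100 = 88.0665

88.07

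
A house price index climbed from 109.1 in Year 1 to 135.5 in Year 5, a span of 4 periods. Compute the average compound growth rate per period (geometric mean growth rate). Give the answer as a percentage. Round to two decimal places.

5.57%

Growth factor = (135.5/109.1)^(1/4) = (1.241980)^(1/4) = 1.055671
Growth rate = 1.055671 − 1 = 0.055671 = 5.5671%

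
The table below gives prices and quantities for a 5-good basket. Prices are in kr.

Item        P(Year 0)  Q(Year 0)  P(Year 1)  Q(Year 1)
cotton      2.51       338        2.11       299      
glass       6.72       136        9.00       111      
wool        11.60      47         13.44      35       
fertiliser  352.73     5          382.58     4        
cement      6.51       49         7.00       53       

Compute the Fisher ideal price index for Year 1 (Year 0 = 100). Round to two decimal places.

109.64

Laspeyres component (base-period weights):
ΣP(Year 1)Q(Year 0) = 2.11×338 + 9.00×136 + 13.44×47 + 382.58×5 + 7.00×49 = 713.18 + 1224 + 631.68 + 1912.9 + 343 = 4824.76
ΣP(Year 0)Q(Year 0) = 2.51×338 + 6.72×136 + 11.60×47 + 352.73×5 + 6.51×49 = 848.38 + 913.92 + 545.2 + 1763.65 + 318.99 = 4390.14
L = 4824.76 / 4390.14 × 100 = 109.8999
Paasche component (current-period weights):
ΣP(Year 1)Q(Year 1) = 2.11×299 + 9.00×111 + 13.44×35 + 382.58×4 + 7.00×53 = 630.89 + 999 + 470.4 + 1530.32 + 371 = 4001.61
ΣP(Year 0)Q(Year 1) = 2.51×299 + 6.72×111 + 11.60×35 + 352.73×4 + 6.51×53 = 750.49 + 745.92 + 406 + 1410.92 + 345.03 = 3658.36
P = 4001.61 / 3658.36 × 100 = 109.3826
Fisher = √(L × P) = √(109.8999 × 109.3826) = 109.6410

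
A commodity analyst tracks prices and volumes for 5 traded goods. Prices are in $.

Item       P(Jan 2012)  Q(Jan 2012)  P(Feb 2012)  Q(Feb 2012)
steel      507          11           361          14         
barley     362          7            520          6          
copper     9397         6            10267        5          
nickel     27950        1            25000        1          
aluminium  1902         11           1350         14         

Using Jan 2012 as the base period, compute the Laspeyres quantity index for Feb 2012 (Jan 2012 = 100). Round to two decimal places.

97.77

Laspeyres quantity index uses base-period prices as weights.
ΣP(Jan 2012)·Q(Feb 2012) = 507×14 + 362×6 + 9397×5 + 27950×1 + 1902×14 = 7098 + 2172 + 46985 + 27950 + 26628 = 110833
ΣP(Jan 2012)·Q(Jan 2012) = 507×11 + 362×7 + 9397×6 + 27950×1 + 1902×11 = 5577 + 2534 + 56382 + 27950 + 20922 = 113365
Index = 110833 / 113365 × 100 = 97.7665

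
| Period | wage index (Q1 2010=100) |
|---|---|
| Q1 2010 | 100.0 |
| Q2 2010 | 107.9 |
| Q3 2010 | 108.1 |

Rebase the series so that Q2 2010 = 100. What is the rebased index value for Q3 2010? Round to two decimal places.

100.19

Rebased(Q3 2010) = 108.1 / 107.9 × 100 = 100.1854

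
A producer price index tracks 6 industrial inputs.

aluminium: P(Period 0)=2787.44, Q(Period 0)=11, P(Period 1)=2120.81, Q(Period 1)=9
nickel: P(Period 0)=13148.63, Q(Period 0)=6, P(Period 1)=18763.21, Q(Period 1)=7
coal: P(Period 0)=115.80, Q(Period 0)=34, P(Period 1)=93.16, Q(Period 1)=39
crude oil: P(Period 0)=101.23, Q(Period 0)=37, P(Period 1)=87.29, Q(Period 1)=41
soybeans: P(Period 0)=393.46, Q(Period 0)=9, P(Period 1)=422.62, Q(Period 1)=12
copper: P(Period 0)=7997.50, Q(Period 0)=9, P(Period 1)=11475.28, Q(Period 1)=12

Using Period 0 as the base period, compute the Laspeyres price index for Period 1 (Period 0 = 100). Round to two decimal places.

129.38

Laspeyres price index uses base-period quantities as weights.
ΣP(Period 1)·Q(Period 0) = 2120.81×11 + 18763.21×6 + 93.16×34 + 87.29×37 + 422.62×9 + 11475.28×9 = 23328.91 + 112579.26 + 3167.44 + 3229.73 + 3803.58 + 103277.52 = 249386.44
ΣP(Period 0)·Q(Period 0) = 2787.44×11 + 13148.63×6 + 115.80×34 + 101.23×37 + 393.46×9 + 7997.50×9 = 30661.84 + 78891.78 + 3937.2 + 3745.51 + 3541.14 + 71977.5 = 192754.97
Index = 249386.44 / 192754.97 × 100 = 129.3800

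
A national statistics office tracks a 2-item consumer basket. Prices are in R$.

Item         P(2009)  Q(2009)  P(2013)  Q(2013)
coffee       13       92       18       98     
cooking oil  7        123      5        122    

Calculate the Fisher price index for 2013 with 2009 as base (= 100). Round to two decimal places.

Laspeyres component (base-period weights):
ΣP(2013)Q(2009) = 18×92 + 5×123 = 1656 + 615 = 2271
ΣP(2009)Q(2009) = 13×92 + 7×123 = 1196 + 861 = 2057
L = 2271 / 2057 × 100 = 110.4035
Paasche component (current-period weights):
ΣP(2013)Q(2013) = 18×98 + 5×122 = 1764 + 610 = 2374
ΣP(2009)Q(2013) = 13×98 + 7×122 = 1274 + 854 = 2128
P = 2374 / 2128 × 100 = 111.5602
Fisher = √(L × P) = √(110.4035 × 111.5602) = 110.9803

110.98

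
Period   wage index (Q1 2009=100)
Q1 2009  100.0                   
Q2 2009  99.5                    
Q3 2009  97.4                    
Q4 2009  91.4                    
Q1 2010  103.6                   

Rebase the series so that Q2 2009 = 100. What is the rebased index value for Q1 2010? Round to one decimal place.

104.1

Rebased(Q1 2010) = 103.6 / 99.5 × 100 = 104.1206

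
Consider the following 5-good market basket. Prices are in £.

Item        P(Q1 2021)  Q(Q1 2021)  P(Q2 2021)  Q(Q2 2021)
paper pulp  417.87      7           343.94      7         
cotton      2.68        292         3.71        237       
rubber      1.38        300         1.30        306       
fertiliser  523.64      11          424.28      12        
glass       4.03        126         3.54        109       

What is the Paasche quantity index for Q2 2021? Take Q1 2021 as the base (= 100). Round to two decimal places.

101.87

Paasche quantity index uses current-period prices as weights.
ΣP(Q2 2021)·Q(Q2 2021) = 343.94×7 + 3.71×237 + 1.30×306 + 424.28×12 + 3.54×109 = 2407.58 + 879.27 + 397.8 + 5091.36 + 385.86 = 9161.87
ΣP(Q2 2021)·Q(Q1 2021) = 343.94×7 + 3.71×292 + 1.30×300 + 424.28×11 + 3.54×126 = 2407.58 + 1083.32 + 390 + 4667.08 + 446.04 = 8994.02
Index = 9161.87 / 8994.02 × 100 = 101.8662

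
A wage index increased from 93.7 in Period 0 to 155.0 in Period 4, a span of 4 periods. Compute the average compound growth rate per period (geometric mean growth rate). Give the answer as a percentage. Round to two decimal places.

Growth factor = (155.0/93.7)^(1/4) = (1.654216)^(1/4) = 1.134091
Growth rate = 1.134091 − 1 = 0.134091 = 13.4091%

13.41%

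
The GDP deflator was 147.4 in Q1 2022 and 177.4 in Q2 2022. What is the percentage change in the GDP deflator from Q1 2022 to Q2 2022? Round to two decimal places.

Change = (177.4 − 147.4) / 147.4 × 100
       = 30.0 / 147.4 × 100 = 20.3528%

20.35%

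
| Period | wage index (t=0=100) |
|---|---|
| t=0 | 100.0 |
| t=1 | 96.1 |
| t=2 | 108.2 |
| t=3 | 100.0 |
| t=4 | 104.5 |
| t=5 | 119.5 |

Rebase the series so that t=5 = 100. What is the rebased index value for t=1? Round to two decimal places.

Rebased(t=1) = 96.1 / 119.5 × 100 = 80.4184

80.42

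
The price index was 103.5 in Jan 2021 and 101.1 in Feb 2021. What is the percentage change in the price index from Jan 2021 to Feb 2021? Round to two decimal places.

-2.32%

Change = (101.1 − 103.5) / 103.5 × 100
       = -2.4 / 103.5 × 100 = -2.3188%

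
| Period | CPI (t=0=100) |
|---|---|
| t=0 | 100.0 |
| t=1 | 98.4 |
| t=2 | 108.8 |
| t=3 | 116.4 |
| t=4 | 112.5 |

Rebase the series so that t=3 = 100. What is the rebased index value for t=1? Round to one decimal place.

Rebased(t=1) = 98.4 / 116.4 × 100 = 84.5361

84.5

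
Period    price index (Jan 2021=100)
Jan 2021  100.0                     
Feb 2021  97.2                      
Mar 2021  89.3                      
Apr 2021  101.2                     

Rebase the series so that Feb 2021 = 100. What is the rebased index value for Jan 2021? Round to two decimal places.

Rebased(Jan 2021) = 100.0 / 97.2 × 100 = 102.8807

102.88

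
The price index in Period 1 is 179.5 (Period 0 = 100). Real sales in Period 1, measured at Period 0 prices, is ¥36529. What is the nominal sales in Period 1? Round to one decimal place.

Nominal = Real × (Index/100) = 36529 × (179.5/100)
        = 36529 × 1.795 = 65569.5550

65569.6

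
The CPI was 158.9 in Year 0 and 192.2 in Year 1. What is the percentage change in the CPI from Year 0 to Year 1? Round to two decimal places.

20.96%

Change = (192.2 − 158.9) / 158.9 × 100
       = 33.3 / 158.9 × 100 = 20.9566%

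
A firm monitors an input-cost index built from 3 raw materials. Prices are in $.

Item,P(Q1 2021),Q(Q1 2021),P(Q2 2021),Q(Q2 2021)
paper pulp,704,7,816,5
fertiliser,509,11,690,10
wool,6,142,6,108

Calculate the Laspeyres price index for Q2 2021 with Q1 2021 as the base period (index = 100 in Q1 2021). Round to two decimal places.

Laspeyres price index uses base-period quantities as weights.
ΣP(Q2 2021)·Q(Q1 2021) = 816×7 + 690×11 + 6×142 = 5712 + 7590 + 852 = 14154
ΣP(Q1 2021)·Q(Q1 2021) = 704×7 + 509×11 + 6×142 = 4928 + 5599 + 852 = 11379
Index = 14154 / 11379 × 100 = 124.3870

124.39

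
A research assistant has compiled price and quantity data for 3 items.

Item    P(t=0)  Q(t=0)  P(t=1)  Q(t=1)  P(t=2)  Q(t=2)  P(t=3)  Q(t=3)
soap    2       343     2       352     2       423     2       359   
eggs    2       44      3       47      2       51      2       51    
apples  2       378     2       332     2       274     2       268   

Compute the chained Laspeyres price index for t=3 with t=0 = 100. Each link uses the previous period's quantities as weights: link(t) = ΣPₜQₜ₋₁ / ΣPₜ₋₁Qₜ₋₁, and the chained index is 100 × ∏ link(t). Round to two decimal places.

Link t=0→t=1:
ΣP(t=1)Q(t=0) = 2×343 + 3×44 + 2×378 = 686 + 132 + 756 = 1574
ΣP(t=0)Q(t=0) = 2×343 + 2×44 + 2×378 = 686 + 88 + 756 = 1530
link = 1574/1530 = 1.028758
Link t=1→t=2:
ΣP(t=2)Q(t=1) = 2×352 + 2×47 + 2×332 = 704 + 94 + 664 = 1462
ΣP(t=1)Q(t=1) = 2×352 + 3×47 + 2×332 = 704 + 141 + 664 = 1509
link = 1462/1509 = 0.968854
Link t=2→t=3:
ΣP(t=3)Q(t=2) = 2×423 + 2×51 + 2×274 = 846 + 102 + 548 = 1496
ΣP(t=2)Q(t=2) = 2×423 + 2×51 + 2×274 = 846 + 102 + 548 = 1496
link = 1496/1496 = 1.000000
Chained index = 100 × 1.028758 × 0.968854 × 1.000000 = 99.6716

99.67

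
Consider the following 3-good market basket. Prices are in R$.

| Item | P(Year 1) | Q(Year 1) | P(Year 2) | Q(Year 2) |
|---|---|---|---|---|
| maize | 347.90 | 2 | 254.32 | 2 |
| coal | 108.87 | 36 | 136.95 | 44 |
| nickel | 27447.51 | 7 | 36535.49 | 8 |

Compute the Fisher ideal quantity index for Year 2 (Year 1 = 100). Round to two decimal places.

Laspeyres component (base-period weights):
ΣP(Year 1)Q(Year 2) = 347.90×2 + 108.87×44 + 27447.51×8 = 695.8 + 4790.28 + 219580.08 = 225066.16
ΣP(Year 1)Q(Year 1) = 347.90×2 + 108.87×36 + 27447.51×7 = 695.8 + 3919.32 + 192132.57 = 196747.69
L = 225066.16 / 196747.69 × 100 = 114.3933
Paasche component (current-period weights):
ΣP(Year 2)Q(Year 2) = 254.32×2 + 136.95×44 + 36535.49×8 = 508.64 + 6025.8 + 292283.92 = 298818.36
ΣP(Year 2)Q(Year 1) = 254.32×2 + 136.95×36 + 36535.49×7 = 508.64 + 4930.2 + 255748.43 = 261187.27
P = 298818.36 / 261187.27 × 100 = 114.4077
Fisher = √(L × P) = √(114.3933 × 114.4077) = 114.4005

114.40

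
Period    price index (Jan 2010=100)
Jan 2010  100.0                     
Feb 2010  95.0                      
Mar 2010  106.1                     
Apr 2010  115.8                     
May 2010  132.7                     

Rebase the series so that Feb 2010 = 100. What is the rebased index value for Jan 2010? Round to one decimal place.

Rebased(Jan 2010) = 100.0 / 95.0 × 100 = 105.2632

105.3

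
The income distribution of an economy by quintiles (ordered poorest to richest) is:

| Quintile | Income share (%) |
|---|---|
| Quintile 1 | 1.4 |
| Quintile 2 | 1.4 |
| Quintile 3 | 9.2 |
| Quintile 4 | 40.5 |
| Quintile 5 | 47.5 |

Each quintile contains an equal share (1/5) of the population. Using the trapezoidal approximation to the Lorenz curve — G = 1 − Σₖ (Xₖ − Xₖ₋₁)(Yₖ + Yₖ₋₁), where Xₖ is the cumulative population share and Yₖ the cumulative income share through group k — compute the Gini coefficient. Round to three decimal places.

0.525

Cumulative income shares Yₖ: 0.0140, 0.0280, 0.1200, 0.5250, 1.0000
Σ (Xₖ−Xₖ₋₁)(Yₖ+Yₖ₋₁) = (1/5)(0.0140+0.0000) + (1/5)(0.0280+0.0140) + (1/5)(0.1200+0.0280) + (1/5)(0.5250+0.1200) + (1/5)(1.0000+0.5250)
  = 0.0028 + 0.0084 + 0.0296 + 0.1290 + 0.3050 = 0.4748
G = 1 − 0.4748 = 0.5252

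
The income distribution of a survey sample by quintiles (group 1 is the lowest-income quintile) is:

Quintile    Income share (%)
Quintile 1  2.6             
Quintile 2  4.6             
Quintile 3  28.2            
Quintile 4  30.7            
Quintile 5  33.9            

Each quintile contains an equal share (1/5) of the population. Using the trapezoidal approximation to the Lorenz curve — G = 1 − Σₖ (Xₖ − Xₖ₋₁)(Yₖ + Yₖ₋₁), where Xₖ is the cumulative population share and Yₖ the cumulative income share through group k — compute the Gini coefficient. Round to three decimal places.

0.355

Cumulative income shares Yₖ: 0.0260, 0.0720, 0.3540, 0.6610, 1.0000
Σ (Xₖ−Xₖ₋₁)(Yₖ+Yₖ₋₁) = (1/5)(0.0260+0.0000) + (1/5)(0.0720+0.0260) + (1/5)(0.3540+0.0720) + (1/5)(0.6610+0.3540) + (1/5)(1.0000+0.6610)
  = 0.0052 + 0.0196 + 0.0852 + 0.2030 + 0.3322 = 0.6452
G = 1 − 0.6452 = 0.3548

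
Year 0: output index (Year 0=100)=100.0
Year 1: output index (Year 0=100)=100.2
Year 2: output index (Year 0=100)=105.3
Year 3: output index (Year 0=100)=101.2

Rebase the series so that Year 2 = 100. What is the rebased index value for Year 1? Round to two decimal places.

Rebased(Year 1) = 100.2 / 105.3 × 100 = 95.1567

95.16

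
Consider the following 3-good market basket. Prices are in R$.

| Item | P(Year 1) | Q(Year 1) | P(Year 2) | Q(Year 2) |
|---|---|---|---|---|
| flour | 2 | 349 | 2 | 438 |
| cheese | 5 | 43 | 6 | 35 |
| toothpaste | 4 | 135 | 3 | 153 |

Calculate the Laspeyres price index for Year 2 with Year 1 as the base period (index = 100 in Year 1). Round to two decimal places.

93.67

Laspeyres price index uses base-period quantities as weights.
ΣP(Year 2)·Q(Year 1) = 2×349 + 6×43 + 3×135 = 698 + 258 + 405 = 1361
ΣP(Year 1)·Q(Year 1) = 2×349 + 5×43 + 4×135 = 698 + 215 + 540 = 1453
Index = 1361 / 1453 × 100 = 93.6683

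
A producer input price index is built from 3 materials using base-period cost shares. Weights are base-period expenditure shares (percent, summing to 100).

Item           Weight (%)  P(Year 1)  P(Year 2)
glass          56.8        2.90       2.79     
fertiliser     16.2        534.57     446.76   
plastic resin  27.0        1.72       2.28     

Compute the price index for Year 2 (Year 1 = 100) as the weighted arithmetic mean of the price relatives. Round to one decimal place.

104.0

glass: 56.8 × (2.79/2.90) = 56.8 × 0.962069 = 54.6455
fertiliser: 16.2 × (446.76/534.57) = 16.2 × 0.835737 = 13.5389
plastic resin: 27.0 × (2.28/1.72) = 27.0 × 1.325581 = 35.7907
Index = Σ wᵢ·(p₁ᵢ/p₀ᵢ) = 54.6455 + 13.5389 + 35.7907 = 103.9752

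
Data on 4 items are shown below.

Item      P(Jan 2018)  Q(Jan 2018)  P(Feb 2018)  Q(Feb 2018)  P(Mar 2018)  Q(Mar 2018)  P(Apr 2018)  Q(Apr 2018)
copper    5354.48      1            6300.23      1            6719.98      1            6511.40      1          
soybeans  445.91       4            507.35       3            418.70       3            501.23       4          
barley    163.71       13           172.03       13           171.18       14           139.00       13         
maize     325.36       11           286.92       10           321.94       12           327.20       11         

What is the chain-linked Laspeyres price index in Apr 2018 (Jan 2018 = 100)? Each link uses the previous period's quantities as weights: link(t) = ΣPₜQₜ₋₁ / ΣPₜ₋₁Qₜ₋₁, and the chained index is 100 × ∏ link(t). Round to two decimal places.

Link Jan 2018→Feb 2018:
ΣP(Feb 2018)Q(Jan 2018) = 6300.23×1 + 507.35×4 + 172.03×13 + 286.92×11 = 6300.23 + 2029.4 + 2236.39 + 3156.12 = 13722.14
ΣP(Jan 2018)Q(Jan 2018) = 5354.48×1 + 445.91×4 + 163.71×13 + 325.36×11 = 5354.48 + 1783.64 + 2128.23 + 3578.96 = 12845.31
link = 13722.14/12845.31 = 1.068261
Link Feb 2018→Mar 2018:
ΣP(Mar 2018)Q(Feb 2018) = 6719.98×1 + 418.70×3 + 171.18×13 + 321.94×10 = 6719.98 + 1256.1 + 2225.34 + 3219.4 = 13420.82
ΣP(Feb 2018)Q(Feb 2018) = 6300.23×1 + 507.35×3 + 172.03×13 + 286.92×10 = 6300.23 + 1522.05 + 2236.39 + 2869.2 = 12927.87
link = 13420.82/12927.87 = 1.038131
Link Mar 2018→Apr 2018:
ΣP(Apr 2018)Q(Mar 2018) = 6511.40×1 + 501.23×3 + 139.00×14 + 327.20×12 = 6511.4 + 1503.69 + 1946 + 3926.4 = 13887.49
ΣP(Mar 2018)Q(Mar 2018) = 6719.98×1 + 418.70×3 + 171.18×14 + 321.94×12 = 6719.98 + 1256.1 + 2396.52 + 3863.28 = 14235.88
link = 13887.49/14235.88 = 0.975527
Chained index = 100 × 1.068261 × 1.038131 × 0.975527 = 108.1854

108.19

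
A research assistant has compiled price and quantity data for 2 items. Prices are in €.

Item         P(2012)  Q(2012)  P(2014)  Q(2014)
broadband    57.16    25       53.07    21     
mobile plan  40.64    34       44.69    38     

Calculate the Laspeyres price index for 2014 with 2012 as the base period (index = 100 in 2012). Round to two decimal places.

Laspeyres price index uses base-period quantities as weights.
ΣP(2014)·Q(2012) = 53.07×25 + 44.69×34 = 1326.75 + 1519.46 = 2846.21
ΣP(2012)·Q(2012) = 57.16×25 + 40.64×34 = 1429 + 1381.76 = 2810.76
Index = 2846.21 / 2810.76 × 100 = 101.2612

101.26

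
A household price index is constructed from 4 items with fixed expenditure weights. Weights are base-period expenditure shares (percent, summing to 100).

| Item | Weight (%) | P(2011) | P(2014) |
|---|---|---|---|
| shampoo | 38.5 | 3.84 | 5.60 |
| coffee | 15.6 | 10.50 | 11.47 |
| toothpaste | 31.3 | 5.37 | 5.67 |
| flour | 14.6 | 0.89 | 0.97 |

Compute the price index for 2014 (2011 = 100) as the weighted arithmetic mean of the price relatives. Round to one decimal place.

shampoo: 38.5 × (5.60/3.84) = 38.5 × 1.458333 = 56.1458
coffee: 15.6 × (11.47/10.50) = 15.6 × 1.092381 = 17.0411
toothpaste: 31.3 × (5.67/5.37) = 31.3 × 1.055866 = 33.0486
flour: 14.6 × (0.97/0.89) = 14.6 × 1.089888 = 15.9124
Index = Σ wᵢ·(p₁ᵢ/p₀ᵢ) = 56.1458 + 17.0411 + 33.0486 + 15.9124 = 122.1479

122.1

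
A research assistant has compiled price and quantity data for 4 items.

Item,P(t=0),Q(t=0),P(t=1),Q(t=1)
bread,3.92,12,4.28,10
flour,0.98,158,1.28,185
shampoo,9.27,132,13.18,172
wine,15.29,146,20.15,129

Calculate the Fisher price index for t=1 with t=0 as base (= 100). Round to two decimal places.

Laspeyres component (base-period weights):
ΣP(t=1)Q(t=0) = 4.28×12 + 1.28×158 + 13.18×132 + 20.15×146 = 51.36 + 202.24 + 1739.76 + 2941.9 = 4935.26
ΣP(t=0)Q(t=0) = 3.92×12 + 0.98×158 + 9.27×132 + 15.29×146 = 47.04 + 154.84 + 1223.64 + 2232.34 = 3657.86
L = 4935.26 / 3657.86 × 100 = 134.9221
Paasche component (current-period weights):
ΣP(t=1)Q(t=1) = 4.28×10 + 1.28×185 + 13.18×172 + 20.15×129 = 42.8 + 236.8 + 2266.96 + 2599.35 = 5145.91
ΣP(t=0)Q(t=1) = 3.92×10 + 0.98×185 + 9.27×172 + 15.29×129 = 39.2 + 181.3 + 1594.44 + 1972.41 = 3787.35
P = 5145.91 / 3787.35 × 100 = 135.8710
Fisher = √(L × P) = √(134.9221 × 135.8710) = 135.3957

135.40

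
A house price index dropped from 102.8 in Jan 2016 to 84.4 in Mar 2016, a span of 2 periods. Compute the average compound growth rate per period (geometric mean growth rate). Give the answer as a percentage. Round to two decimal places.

Growth factor = (84.4/102.8)^(1/2) = (0.821012)^(1/2) = 0.906097
Growth rate = 0.906097 − 1 = -0.093903 = -9.3903%

-9.39%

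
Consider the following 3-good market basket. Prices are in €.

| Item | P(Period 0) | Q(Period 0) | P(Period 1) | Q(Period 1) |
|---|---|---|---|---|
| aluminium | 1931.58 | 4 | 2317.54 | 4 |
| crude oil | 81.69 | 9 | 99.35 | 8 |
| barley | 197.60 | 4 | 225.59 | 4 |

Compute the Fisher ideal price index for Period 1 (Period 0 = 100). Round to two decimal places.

119.61

Laspeyres component (base-period weights):
ΣP(Period 1)Q(Period 0) = 2317.54×4 + 99.35×9 + 225.59×4 = 9270.16 + 894.15 + 902.36 = 11066.67
ΣP(Period 0)Q(Period 0) = 1931.58×4 + 81.69×9 + 197.60×4 = 7726.32 + 735.21 + 790.4 = 9251.93
L = 11066.67 / 9251.93 × 100 = 119.6147
Paasche component (current-period weights):
ΣP(Period 1)Q(Period 1) = 2317.54×4 + 99.35×8 + 225.59×4 = 9270.16 + 794.8 + 902.36 = 10967.32
ΣP(Period 0)Q(Period 1) = 1931.58×4 + 81.69×8 + 197.60×4 = 7726.32 + 653.52 + 790.4 = 9170.24
P = 10967.32 / 9170.24 × 100 = 119.5969
Fisher = √(L × P) = √(119.6147 × 119.5969) = 119.6058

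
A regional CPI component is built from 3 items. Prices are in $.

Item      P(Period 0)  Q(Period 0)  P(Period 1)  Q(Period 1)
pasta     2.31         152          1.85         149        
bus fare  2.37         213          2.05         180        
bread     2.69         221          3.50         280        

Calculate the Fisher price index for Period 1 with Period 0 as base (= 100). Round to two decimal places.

104.70

Laspeyres component (base-period weights):
ΣP(Period 1)Q(Period 0) = 1.85×152 + 2.05×213 + 3.50×221 = 281.2 + 436.65 + 773.5 = 1491.35
ΣP(Period 0)Q(Period 0) = 2.31×152 + 2.37×213 + 2.69×221 = 351.12 + 504.81 + 594.49 = 1450.42
L = 1491.35 / 1450.42 × 100 = 102.8219
Paasche component (current-period weights):
ΣP(Period 1)Q(Period 1) = 1.85×149 + 2.05×180 + 3.50×280 = 275.65 + 369 + 980 = 1624.65
ΣP(Period 0)Q(Period 1) = 2.31×149 + 2.37×180 + 2.69×280 = 344.19 + 426.6 + 753.2 = 1523.99
P = 1624.65 / 1523.99 × 100 = 106.6050
Fisher = √(L × P) = √(102.8219 × 106.6050) = 104.6964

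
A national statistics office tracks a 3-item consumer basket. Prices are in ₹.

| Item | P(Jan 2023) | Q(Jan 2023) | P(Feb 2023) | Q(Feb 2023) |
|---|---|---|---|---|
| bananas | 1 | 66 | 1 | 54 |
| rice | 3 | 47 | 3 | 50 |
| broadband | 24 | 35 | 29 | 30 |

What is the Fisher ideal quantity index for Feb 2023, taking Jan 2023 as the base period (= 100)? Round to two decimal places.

Laspeyres component (base-period weights):
ΣP(Jan 2023)Q(Feb 2023) = 1×54 + 3×50 + 24×30 = 54 + 150 + 720 = 924
ΣP(Jan 2023)Q(Jan 2023) = 1×66 + 3×47 + 24×35 = 66 + 141 + 840 = 1047
L = 924 / 1047 × 100 = 88.2521
Paasche component (current-period weights):
ΣP(Feb 2023)Q(Feb 2023) = 1×54 + 3×50 + 29×30 = 54 + 150 + 870 = 1074
ΣP(Feb 2023)Q(Jan 2023) = 1×66 + 3×47 + 29×35 = 66 + 141 + 1015 = 1222
P = 1074 / 1222 × 100 = 87.8887
Fisher = √(L × P) = √(88.2521 × 87.8887) = 88.0702

88.07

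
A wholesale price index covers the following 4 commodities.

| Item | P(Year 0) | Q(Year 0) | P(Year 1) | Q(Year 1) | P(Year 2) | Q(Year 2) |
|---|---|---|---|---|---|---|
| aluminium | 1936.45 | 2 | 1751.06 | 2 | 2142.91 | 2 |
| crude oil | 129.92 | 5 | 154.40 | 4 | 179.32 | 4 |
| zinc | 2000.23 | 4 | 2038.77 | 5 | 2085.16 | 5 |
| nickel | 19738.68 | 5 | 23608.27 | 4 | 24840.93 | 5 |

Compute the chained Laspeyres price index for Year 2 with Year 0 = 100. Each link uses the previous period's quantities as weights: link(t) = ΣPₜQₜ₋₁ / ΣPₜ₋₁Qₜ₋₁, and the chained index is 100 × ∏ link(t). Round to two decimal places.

Link Year 0→Year 1:
ΣP(Year 1)Q(Year 0) = 1751.06×2 + 154.40×5 + 2038.77×4 + 23608.27×5 = 3502.12 + 772 + 8155.08 + 118041.35 = 130470.55
ΣP(Year 0)Q(Year 0) = 1936.45×2 + 129.92×5 + 2000.23×4 + 19738.68×5 = 3872.9 + 649.6 + 8000.92 + 98693.4 = 111216.82
link = 130470.55/111216.82 = 1.173119
Link Year 1→Year 2:
ΣP(Year 2)Q(Year 1) = 2142.91×2 + 179.32×4 + 2085.16×5 + 24840.93×4 = 4285.82 + 717.28 + 10425.8 + 99363.72 = 114792.62
ΣP(Year 1)Q(Year 1) = 1751.06×2 + 154.40×4 + 2038.77×5 + 23608.27×4 = 3502.12 + 617.6 + 10193.85 + 94433.08 = 108746.65
link = 114792.62/108746.65 = 1.055597
Chained index = 100 × 1.173119 × 1.055597 = 123.8341

123.83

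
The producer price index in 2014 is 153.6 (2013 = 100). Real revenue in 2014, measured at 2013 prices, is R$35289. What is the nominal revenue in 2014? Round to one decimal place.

Nominal = Real × (Index/100) = 35289 × (153.6/100)
        = 35289 × 1.536 = 54203.9040

54203.9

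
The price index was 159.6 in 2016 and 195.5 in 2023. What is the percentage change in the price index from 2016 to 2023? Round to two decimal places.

Change = (195.5 − 159.6) / 159.6 × 100
       = 35.9 / 159.6 × 100 = 22.4937%

22.49%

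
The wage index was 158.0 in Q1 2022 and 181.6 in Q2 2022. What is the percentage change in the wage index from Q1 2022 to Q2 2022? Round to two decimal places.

Change = (181.6 − 158.0) / 158.0 × 100
       = 23.6 / 158.0 × 100 = 14.9367%

14.94%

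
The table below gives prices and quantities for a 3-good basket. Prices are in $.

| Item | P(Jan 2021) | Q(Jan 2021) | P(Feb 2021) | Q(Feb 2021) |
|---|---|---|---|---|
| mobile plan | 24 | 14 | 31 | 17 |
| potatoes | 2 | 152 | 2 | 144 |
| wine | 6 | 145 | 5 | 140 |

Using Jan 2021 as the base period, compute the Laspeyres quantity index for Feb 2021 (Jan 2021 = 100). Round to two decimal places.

Laspeyres quantity index uses base-period prices as weights.
ΣP(Jan 2021)·Q(Feb 2021) = 24×17 + 2×144 + 6×140 = 408 + 288 + 840 = 1536
ΣP(Jan 2021)·Q(Jan 2021) = 24×14 + 2×152 + 6×145 = 336 + 304 + 870 = 1510
Index = 1536 / 1510 × 100 = 101.7219

101.72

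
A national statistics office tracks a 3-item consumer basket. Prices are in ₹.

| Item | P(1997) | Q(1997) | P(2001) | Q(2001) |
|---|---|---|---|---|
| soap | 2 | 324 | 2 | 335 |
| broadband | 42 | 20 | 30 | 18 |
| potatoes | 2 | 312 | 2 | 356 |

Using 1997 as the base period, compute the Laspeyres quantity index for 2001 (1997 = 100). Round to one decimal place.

Laspeyres quantity index uses base-period prices as weights.
ΣP(1997)·Q(2001) = 2×335 + 42×18 + 2×356 = 670 + 756 + 712 = 2138
ΣP(1997)·Q(1997) = 2×324 + 42×20 + 2×312 = 648 + 840 + 624 = 2112
Index = 2138 / 2112 × 100 = 101.2311

101.2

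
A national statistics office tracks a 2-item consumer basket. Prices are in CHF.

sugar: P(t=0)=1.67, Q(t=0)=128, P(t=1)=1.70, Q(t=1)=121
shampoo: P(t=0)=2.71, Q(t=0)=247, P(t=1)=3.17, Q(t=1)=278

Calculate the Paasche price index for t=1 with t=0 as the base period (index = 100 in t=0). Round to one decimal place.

113.8

Paasche price index uses current-period quantities as weights.
ΣP(t=1)·Q(t=1) = 1.70×121 + 3.17×278 = 205.7 + 881.26 = 1086.96
ΣP(t=0)·Q(t=1) = 1.67×121 + 2.71×278 = 202.07 + 753.38 = 955.45
Index = 1086.96 / 955.45 × 100 = 113.7642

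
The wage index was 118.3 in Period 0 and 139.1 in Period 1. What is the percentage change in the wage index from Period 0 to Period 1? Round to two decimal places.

Change = (139.1 − 118.3) / 118.3 × 100
       = 20.8 / 118.3 × 100 = 17.5824%

17.58%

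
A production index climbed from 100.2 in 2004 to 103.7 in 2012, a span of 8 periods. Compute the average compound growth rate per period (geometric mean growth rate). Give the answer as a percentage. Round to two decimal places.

0.43%

Growth factor = (103.7/100.2)^(1/8) = (1.034930)^(1/8) = 1.004301
Growth rate = 1.004301 − 1 = 0.004301 = 0.4301%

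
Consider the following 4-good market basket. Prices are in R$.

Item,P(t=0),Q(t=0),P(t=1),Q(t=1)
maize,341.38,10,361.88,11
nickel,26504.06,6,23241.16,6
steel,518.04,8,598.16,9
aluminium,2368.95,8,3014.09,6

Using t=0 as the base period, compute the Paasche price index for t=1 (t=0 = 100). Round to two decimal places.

Paasche price index uses current-period quantities as weights.
ΣP(t=1)·Q(t=1) = 361.88×11 + 23241.16×6 + 598.16×9 + 3014.09×6 = 3980.68 + 139446.96 + 5383.44 + 18084.54 = 166895.62
ΣP(t=0)·Q(t=1) = 341.38×11 + 26504.06×6 + 518.04×9 + 2368.95×6 = 3755.18 + 159024.36 + 4662.36 + 14213.7 = 181655.6
Index = 166895.62 / 181655.6 × 100 = 91.8747

91.87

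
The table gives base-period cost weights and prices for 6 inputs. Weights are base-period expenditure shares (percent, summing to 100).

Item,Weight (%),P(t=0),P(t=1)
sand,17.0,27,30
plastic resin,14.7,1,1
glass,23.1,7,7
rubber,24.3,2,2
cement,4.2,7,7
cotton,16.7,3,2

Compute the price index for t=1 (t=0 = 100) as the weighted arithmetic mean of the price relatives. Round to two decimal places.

96.32

sand: 17.0 × (30/27) = 17.0 × 1.111111 = 18.8889
plastic resin: 14.7 × (1/1) = 14.7 × 1.000000 = 14.7000
glass: 23.1 × (7/7) = 23.1 × 1.000000 = 23.1000
rubber: 24.3 × (2/2) = 24.3 × 1.000000 = 24.3000
cement: 4.2 × (7/7) = 4.2 × 1.000000 = 4.2000
cotton: 16.7 × (2/3) = 16.7 × 0.666667 = 11.1333
Index = Σ wᵢ·(p₁ᵢ/p₀ᵢ) = 18.8889 + 14.7000 + 23.1000 + 24.3000 + 4.2000 + 11.1333 = 96.3222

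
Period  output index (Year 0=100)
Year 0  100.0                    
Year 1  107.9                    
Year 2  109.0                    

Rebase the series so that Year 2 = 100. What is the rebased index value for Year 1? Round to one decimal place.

99.0

Rebased(Year 1) = 107.9 / 109.0 × 100 = 98.9908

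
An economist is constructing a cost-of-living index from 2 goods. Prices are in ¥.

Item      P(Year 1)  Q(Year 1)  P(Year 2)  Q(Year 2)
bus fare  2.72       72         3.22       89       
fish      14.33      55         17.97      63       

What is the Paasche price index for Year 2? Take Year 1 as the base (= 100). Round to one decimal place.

123.9

Paasche price index uses current-period quantities as weights.
ΣP(Year 2)·Q(Year 2) = 3.22×89 + 17.97×63 = 286.58 + 1132.11 = 1418.69
ΣP(Year 1)·Q(Year 2) = 2.72×89 + 14.33×63 = 242.08 + 902.79 = 1144.87
Index = 1418.69 / 1144.87 × 100 = 123.9171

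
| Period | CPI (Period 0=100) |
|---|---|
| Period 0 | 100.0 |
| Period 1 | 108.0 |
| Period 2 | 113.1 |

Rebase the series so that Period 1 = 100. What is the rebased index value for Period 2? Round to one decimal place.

104.7

Rebased(Period 2) = 113.1 / 108.0 × 100 = 104.7222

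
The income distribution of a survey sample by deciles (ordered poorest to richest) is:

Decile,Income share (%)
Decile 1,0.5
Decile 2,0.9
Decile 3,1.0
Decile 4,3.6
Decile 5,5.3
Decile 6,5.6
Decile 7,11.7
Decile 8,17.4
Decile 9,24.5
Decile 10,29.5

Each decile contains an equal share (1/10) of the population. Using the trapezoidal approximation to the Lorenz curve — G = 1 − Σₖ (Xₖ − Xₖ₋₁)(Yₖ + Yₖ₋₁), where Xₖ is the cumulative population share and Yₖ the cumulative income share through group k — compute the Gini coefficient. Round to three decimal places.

0.533

Cumulative income shares Yₖ: 0.0050, 0.0140, 0.0240, 0.0600, 0.1130, 0.1690, 0.2860, 0.4600, 0.7050, 1.0000
Σ (Xₖ−Xₖ₋₁)(Yₖ+Yₖ₋₁) = (1/10)(0.0050+0.0000) + (1/10)(0.0140+0.0050) + (1/10)(0.0240+0.0140) + (1/10)(0.0600+0.0240) + (1/10)(0.1130+0.0600) + (1/10)(0.1690+0.1130) + (1/10)(0.2860+0.1690) + (1/10)(0.4600+0.2860) + (1/10)(0.7050+0.4600) + (1/10)(1.0000+0.7050)
  = 0.0005 + 0.0019 + 0.0038 + 0.0084 + 0.0173 + 0.0282 + 0.0455 + 0.0746 + 0.1165 + 0.1705 = 0.4672
G = 1 − 0.4672 = 0.5328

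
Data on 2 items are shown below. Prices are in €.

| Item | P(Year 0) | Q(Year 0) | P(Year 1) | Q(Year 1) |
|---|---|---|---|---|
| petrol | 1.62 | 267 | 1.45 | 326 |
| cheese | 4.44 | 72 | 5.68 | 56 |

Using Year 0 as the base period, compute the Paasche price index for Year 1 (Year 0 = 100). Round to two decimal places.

101.80

Paasche price index uses current-period quantities as weights.
ΣP(Year 1)·Q(Year 1) = 1.45×326 + 5.68×56 = 472.7 + 318.08 = 790.78
ΣP(Year 0)·Q(Year 1) = 1.62×326 + 4.44×56 = 528.12 + 248.64 = 776.76
Index = 790.78 / 776.76 × 100 = 101.8049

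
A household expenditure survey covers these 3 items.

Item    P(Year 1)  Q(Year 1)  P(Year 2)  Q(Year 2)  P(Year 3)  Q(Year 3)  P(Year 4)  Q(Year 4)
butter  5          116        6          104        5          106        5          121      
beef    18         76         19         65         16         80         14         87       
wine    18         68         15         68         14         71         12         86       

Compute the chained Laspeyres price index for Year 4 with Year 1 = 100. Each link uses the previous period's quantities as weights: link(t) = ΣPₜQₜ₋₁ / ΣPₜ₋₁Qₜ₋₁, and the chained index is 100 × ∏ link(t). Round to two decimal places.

Link Year 1→Year 2:
ΣP(Year 2)Q(Year 1) = 6×116 + 19×76 + 15×68 = 696 + 1444 + 1020 = 3160
ΣP(Year 1)Q(Year 1) = 5×116 + 18×76 + 18×68 = 580 + 1368 + 1224 = 3172
link = 3160/3172 = 0.996217
Link Year 2→Year 3:
ΣP(Year 3)Q(Year 2) = 5×104 + 16×65 + 14×68 = 520 + 1040 + 952 = 2512
ΣP(Year 2)Q(Year 2) = 6×104 + 19×65 + 15×68 = 624 + 1235 + 1020 = 2879
link = 2512/2879 = 0.872525
Link Year 3→Year 4:
ΣP(Year 4)Q(Year 3) = 5×106 + 14×80 + 12×71 = 530 + 1120 + 852 = 2502
ΣP(Year 3)Q(Year 3) = 5×106 + 16×80 + 14×71 = 530 + 1280 + 994 = 2804
link = 2502/2804 = 0.892297
Chained index = 100 × 0.996217 × 0.872525 × 0.892297 = 77.5606

77.56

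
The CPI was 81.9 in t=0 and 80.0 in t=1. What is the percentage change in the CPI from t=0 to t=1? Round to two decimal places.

-2.32%

Change = (80.0 − 81.9) / 81.9 × 100
       = -1.9 / 81.9 × 100 = -2.3199%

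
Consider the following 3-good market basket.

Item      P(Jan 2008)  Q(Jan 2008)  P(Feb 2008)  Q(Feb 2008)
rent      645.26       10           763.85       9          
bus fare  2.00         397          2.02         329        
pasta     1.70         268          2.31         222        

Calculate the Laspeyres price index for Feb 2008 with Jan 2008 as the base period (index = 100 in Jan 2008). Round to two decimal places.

Laspeyres price index uses base-period quantities as weights.
ΣP(Feb 2008)·Q(Jan 2008) = 763.85×10 + 2.02×397 + 2.31×268 = 7638.5 + 801.94 + 619.08 = 9059.52
ΣP(Jan 2008)·Q(Jan 2008) = 645.26×10 + 2.00×397 + 1.70×268 = 6452.6 + 794 + 455.6 = 7702.2
Index = 9059.52 / 7702.2 × 100 = 117.6225

117.62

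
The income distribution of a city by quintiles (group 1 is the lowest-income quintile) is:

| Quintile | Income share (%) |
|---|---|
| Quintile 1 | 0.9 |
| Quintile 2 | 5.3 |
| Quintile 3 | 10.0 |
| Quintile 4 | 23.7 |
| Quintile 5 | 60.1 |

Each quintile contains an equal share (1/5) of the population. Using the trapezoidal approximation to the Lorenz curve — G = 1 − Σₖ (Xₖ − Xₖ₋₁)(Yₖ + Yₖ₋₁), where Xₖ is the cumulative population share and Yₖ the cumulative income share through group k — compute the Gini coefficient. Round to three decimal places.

0.547

Cumulative income shares Yₖ: 0.0090, 0.0620, 0.1620, 0.3990, 1.0000
Σ (Xₖ−Xₖ₋₁)(Yₖ+Yₖ₋₁) = (1/5)(0.0090+0.0000) + (1/5)(0.0620+0.0090) + (1/5)(0.1620+0.0620) + (1/5)(0.3990+0.1620) + (1/5)(1.0000+0.3990)
  = 0.0018 + 0.0142 + 0.0448 + 0.1122 + 0.2798 = 0.4528
G = 1 − 0.4528 = 0.5472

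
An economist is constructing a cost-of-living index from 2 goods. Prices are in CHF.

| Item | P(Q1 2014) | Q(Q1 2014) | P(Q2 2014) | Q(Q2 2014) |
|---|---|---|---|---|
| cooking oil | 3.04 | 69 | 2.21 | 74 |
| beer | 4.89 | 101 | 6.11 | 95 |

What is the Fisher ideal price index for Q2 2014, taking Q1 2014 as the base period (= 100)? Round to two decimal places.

108.63

Laspeyres component (base-period weights):
ΣP(Q2 2014)Q(Q1 2014) = 2.21×69 + 6.11×101 = 152.49 + 617.11 = 769.6
ΣP(Q1 2014)Q(Q1 2014) = 3.04×69 + 4.89×101 = 209.76 + 493.89 = 703.65
L = 769.6 / 703.65 × 100 = 109.3726
Paasche component (current-period weights):
ΣP(Q2 2014)Q(Q2 2014) = 2.21×74 + 6.11×95 = 163.54 + 580.45 = 743.99
ΣP(Q1 2014)Q(Q2 2014) = 3.04×74 + 4.89×95 = 224.96 + 464.55 = 689.51
P = 743.99 / 689.51 × 100 = 107.9013
Fisher = √(L × P) = √(109.3726 × 107.9013) = 108.6344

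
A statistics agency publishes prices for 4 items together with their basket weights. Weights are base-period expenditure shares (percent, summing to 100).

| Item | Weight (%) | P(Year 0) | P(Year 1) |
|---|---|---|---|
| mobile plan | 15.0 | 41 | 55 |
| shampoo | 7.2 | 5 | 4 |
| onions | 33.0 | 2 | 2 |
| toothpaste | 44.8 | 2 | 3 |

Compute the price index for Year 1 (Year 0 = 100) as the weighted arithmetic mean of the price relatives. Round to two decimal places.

mobile plan: 15.0 × (55/41) = 15.0 × 1.341463 = 20.1220
shampoo: 7.2 × (4/5) = 7.2 × 0.800000 = 5.7600
onions: 33.0 × (2/2) = 33.0 × 1.000000 = 33.0000
toothpaste: 44.8 × (3/2) = 44.8 × 1.500000 = 67.2000
Index = Σ wᵢ·(p₁ᵢ/p₀ᵢ) = 20.1220 + 5.7600 + 33.0000 + 67.2000 = 126.0820

126.08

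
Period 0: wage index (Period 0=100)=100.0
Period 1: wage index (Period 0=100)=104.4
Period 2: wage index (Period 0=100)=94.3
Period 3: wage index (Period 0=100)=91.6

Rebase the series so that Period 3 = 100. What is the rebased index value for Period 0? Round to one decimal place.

109.2

Rebased(Period 0) = 100.0 / 91.6 × 100 = 109.1703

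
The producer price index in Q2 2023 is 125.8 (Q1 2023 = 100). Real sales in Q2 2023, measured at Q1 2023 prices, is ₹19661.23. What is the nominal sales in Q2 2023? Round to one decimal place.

24733.8

Nominal = Real × (Index/100) = 19661.23 × (125.8/100)
        = 19661.23 × 1.258 = 24733.8273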